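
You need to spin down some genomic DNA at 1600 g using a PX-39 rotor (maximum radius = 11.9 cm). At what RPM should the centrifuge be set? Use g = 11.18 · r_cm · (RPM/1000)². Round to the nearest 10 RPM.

≈ 3470 RPM

RCF = 11.18 × r × (N/1000)²
1,600 = 11.18 × 11.9 × (N/1000)²
(N/1000)² = 1,600 / 133.042 = 12.02628
N = 1000 × √12.02628 ≈ 3,467.9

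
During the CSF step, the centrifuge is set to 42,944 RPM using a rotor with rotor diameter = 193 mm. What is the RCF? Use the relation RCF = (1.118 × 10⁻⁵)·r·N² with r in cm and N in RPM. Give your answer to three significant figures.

r = 193 mm / 2 = 96.5 mm = 9.65 cm
RCF = 1.118 × 10⁻⁵ × 9.65 × (42944)² = 1.118 × 10⁻⁵ × 9.65 × 1,844,187,136 ≈ 198,963.8 × g

≈ 199000 x g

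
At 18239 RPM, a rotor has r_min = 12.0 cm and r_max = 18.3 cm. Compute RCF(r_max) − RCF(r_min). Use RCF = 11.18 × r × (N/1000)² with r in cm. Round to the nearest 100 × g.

RCF_max = 11.18 × 18.3 × (18.239)² = 11.18 × 18.3 × 332.661121 ≈ 68,060.5 × g
RCF_min = 11.18 × 12 × (18.239)² = 11.18 × 12 × 332.661121 ≈ 44,629.8 × g
ΔRCF = 68,060.5 − 44,629.8 = 23,430.7

≈ 23400 ×g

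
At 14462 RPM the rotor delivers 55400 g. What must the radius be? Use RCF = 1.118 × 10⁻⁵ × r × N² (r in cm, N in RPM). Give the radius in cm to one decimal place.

55400 = 1.118 × 10⁻⁵ × r × (14462)²
r = 55400 / (1.118 × 10⁻⁵ × 209,149,444) = 55400 / 2338.291 ≈ 23.693 cm

≈ 23.7 cm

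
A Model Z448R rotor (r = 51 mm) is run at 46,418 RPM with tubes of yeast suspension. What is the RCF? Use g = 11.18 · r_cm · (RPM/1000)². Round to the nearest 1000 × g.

r = 51 mm = 5.1 cm
RCF = 11.18 × 5.1 × (46.418)² = 11.18 × 5.1 × 2,154.630724 ≈ 122,852.7 × g

123000 x g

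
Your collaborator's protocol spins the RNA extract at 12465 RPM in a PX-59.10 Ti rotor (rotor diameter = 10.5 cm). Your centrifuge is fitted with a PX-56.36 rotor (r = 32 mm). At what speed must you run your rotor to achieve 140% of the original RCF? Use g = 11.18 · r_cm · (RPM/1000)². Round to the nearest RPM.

Original rotor: r = 10.5 / 2 = 5.25 cm
RCF_original = 11.18 × 5.25 × (12.465)² = 11.18 × 5.25 × 155.376225 ≈ 9,119.8 × g
Target RCF = 1.4 × 9,119.8 ≈ 12,767.7 × g
Your rotor: r = 32 mm = 3.2 cm
12,767.7 = 11.18 × 3.2 × (N/1000)²
(N/1000)² = 12,767.7 / 35.776 = 356.8789
N = 1000 × √356.8789 ≈ 18,891.2

18891 RPM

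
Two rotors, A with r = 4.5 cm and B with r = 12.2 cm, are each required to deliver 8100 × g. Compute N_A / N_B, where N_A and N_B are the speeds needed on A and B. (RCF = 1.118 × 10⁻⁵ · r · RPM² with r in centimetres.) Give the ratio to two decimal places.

At fixed RCF, N ∝ 1/√r, so N_A/N_B = √(r_B/r_A) = √(12.2/4.5) = √2.711111 = 1.6465.

1.65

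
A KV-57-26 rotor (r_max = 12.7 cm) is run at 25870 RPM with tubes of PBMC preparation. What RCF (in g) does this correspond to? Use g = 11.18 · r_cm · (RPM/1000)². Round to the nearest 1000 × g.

95000 g

RCF = 11.18 × 12.7 × (25.87)² = 11.18 × 12.7 × 669.2569 ≈ 95,025.1 × g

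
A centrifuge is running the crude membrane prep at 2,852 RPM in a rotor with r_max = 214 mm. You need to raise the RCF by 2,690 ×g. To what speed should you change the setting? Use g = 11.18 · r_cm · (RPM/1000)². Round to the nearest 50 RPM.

r = 214 mm = 21.4 cm
Current RCF = 11.18 × 21.4 × (2.852)² = 11.18 × 21.4 × 8.133904 ≈ 1,946.1 × g
Target RCF = 1,946.1 + 2,690 = 4,636.1 × g
(N/1000)² = 4,636.1 / 239.252 = 19.37748
N = 1000 × √19.37748 ≈ 4,402.0

≈ 4400 RPM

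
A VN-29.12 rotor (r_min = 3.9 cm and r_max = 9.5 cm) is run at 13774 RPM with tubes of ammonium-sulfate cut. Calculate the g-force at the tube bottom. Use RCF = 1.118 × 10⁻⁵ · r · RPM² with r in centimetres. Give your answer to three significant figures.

Use r_max = 9.5 cm.
RCF = 1.118 × 10⁻⁵ × 9.5 × (13774)² = 1.118 × 10⁻⁵ × 9.5 × 189,723,076 ≈ 20,150.5 × g

RCF ≈ 20200 ×g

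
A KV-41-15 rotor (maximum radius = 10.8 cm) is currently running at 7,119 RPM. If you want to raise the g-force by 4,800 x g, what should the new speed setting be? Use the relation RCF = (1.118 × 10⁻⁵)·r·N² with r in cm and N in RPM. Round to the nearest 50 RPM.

Current RCF = 1.118 × 10⁻⁵ × 10.8 × (7119)² = 1.118 × 10⁻⁵ × 10.8 × 50,680,161 ≈ 6,119.3 × g
Target RCF = 6,119.3 + 4,800 = 10,919.3 × g
N² = 10,919.3 / (12.0744 × 10⁻⁵) = 90,433,479
N ≈ √90,433,479 ≈ 9,509.7

≈ 9500 RPM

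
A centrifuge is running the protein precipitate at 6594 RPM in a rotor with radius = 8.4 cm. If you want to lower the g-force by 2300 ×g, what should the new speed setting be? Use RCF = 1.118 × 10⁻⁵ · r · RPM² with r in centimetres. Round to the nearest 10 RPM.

Current RCF = 1.118 × 10⁻⁵ × 8.4 × (6594)² = 1.118 × 10⁻⁵ × 8.4 × 43,480,836 ≈ 4,083.4 × g
Target RCF = 4,083.4 − 2,300 = 1,783.4 × g
N² = 1,783.4 / (9.3912 × 10⁻⁵) = 18,990,118
N ≈ √18,990,118 ≈ 4,357.8

N₂ ≈ 4360 RPM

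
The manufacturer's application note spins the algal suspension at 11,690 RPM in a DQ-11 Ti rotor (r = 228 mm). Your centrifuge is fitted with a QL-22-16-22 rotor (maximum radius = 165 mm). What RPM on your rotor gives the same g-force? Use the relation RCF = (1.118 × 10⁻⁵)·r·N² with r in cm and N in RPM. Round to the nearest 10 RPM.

Original rotor: r = 228 mm = 22.8 cm
RCF_original = 1.118 × 10⁻⁵ × 22.8 × (11690)² = 1.118 × 10⁻⁵ × 22.8 × 136,656,100 ≈ 34,834.2 × g
Your rotor: r = 165 mm = 16.5 cm
34,834.2 = 1.118 × 10⁻⁵ × 16.5 × N²
N² = 34,834.2 / (18.447 × 10⁻⁵) = 188,833,957
N ≈ √188,833,957 ≈ 13,741.7

13740 RPM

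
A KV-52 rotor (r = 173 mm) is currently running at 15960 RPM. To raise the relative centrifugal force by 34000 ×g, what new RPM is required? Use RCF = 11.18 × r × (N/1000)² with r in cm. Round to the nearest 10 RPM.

r = 173 mm = 17.3 cm
Current RCF = 11.18 × 17.3 × (15.96)² = 11.18 × 17.3 × 254.7216 ≈ 49,266.7 × g
Target RCF = 49,266.7 + 34,000 = 83,266.7 × g
(N/1000)² = 83,266.7 / 193.414 = 430.5102
N = 1000 × √430.5102 ≈ 20,748.7

20750 RPM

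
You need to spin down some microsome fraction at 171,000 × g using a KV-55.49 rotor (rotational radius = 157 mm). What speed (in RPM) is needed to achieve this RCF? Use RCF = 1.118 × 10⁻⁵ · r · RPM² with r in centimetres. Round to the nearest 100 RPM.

31200 RPM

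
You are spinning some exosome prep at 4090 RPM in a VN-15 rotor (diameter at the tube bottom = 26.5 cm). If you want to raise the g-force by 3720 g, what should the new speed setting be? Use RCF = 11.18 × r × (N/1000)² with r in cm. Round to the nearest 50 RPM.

≈ 6450 RPM

r = 26.5 / 2 = 13.25 cm
Current RCF = 11.18 × 13.25 × (4.09)² = 11.18 × 13.25 × 16.7281 ≈ 2,478 × g
Target RCF = 2,478 + 3,720 = 6,198 × g
(N/1000)² = 6,198 / 148.135 = 41.84021
N = 1000 × √41.84021 ≈ 6,468.4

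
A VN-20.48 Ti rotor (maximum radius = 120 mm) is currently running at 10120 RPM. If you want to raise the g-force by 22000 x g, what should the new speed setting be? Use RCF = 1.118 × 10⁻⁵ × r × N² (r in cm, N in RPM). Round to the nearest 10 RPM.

r = 120 mm = 12.0 cm
Current RCF = 1.118 × 10⁻⁵ × 12 × (10120)² = 1.118 × 10⁻⁵ × 12 × 102,414,400 ≈ 13,739.9 × g
Target RCF = 13,739.9 + 22,000 = 35,739.9 × g
N² = 35,739.9 / (13.416 × 10⁻⁵) = 266,397,585
N ≈ √266,397,585 ≈ 16,321.7

N₂ ≈ 16320 RPM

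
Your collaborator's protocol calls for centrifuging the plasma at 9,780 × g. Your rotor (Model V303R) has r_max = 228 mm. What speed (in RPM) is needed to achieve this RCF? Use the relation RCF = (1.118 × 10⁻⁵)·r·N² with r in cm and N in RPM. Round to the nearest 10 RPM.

r = 228 mm = 22.8 cm
9,780 = 1.118 × 10⁻⁵ × 22.8 × N²
N² = 9,780 / (25.4904 × 10⁻⁵) = 38,367,385
N ≈ √38,367,385 ≈ 6,194.1

N ≈ 6190 RPM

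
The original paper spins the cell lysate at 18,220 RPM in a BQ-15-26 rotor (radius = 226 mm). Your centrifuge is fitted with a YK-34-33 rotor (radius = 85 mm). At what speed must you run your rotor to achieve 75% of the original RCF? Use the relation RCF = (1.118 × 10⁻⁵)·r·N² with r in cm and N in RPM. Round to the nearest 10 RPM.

Original rotor: r = 226 mm = 22.6 cm
RCF = 1.118 × 10⁻⁵ × r × N²
RCF_original = 1.118 × 10⁻⁵ × 22.6 × (18220)² = 1.118 × 10⁻⁵ × 22.6 × 331,968,400 ≈ 83,877.8 × g
Target RCF = 0.75 × 83,877.8 ≈ 62,908.4 × g
Your rotor: r = 85 mm = 8.5 cm
62,908.4 = 1.118 × 10⁻⁵ × 8.5 × N²
N² = 62,908.4 / (9.503 × 10⁻⁵) = 661,984,636
N ≈ √661,984,636 ≈ 25,729.1

≈ 25730 RPM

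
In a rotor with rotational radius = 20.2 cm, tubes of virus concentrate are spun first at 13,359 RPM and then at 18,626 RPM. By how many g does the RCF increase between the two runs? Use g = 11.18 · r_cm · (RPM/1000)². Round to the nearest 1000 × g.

38000 g

RCF₁ = 11.18 × 20.2 × (13.359)² = 11.18 × 20.2 × 178.462881 ≈ 40,303.3 × g
RCF₂ = 11.18 × 20.2 × (18.626)² = 11.18 × 20.2 × 346.927876 ≈ 78,348.8 × g
Increase = 78,348.8 − 40,303.3 = 38,045.5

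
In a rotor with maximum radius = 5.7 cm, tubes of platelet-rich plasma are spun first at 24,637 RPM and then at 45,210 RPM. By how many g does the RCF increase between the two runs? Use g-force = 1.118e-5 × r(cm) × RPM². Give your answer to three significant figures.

≈ 91600 g

RCF₁ = 1.118 × 10⁻⁵ × 5.7 × (24637)² = 1.118 × 10⁻⁵ × 5.7 × 606,981,769 ≈ 38,680.5 × g
RCF₂ = 1.118 × 10⁻⁵ × 5.7 × (45210)² = 1.118 × 10⁻⁵ × 5.7 × 2,043,944,100 ≈ 130,252.4 × g
Increase = 130,252.4 − 38,680.5 = 91,571.9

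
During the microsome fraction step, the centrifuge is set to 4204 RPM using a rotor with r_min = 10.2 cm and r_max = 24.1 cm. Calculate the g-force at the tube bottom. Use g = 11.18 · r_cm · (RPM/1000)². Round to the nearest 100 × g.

≈ 4800 g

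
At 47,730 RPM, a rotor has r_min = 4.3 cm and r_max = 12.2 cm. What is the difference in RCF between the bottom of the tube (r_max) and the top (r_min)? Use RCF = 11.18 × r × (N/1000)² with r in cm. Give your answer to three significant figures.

RCF_max = 11.18 × 12.2 × (47.73)² = 11.18 × 12.2 × 2,278.1529 ≈ 310,730.9 × g
RCF_min = 11.18 × 4.3 × (47.73)² = 11.18 × 4.3 × 2,278.1529 ≈ 109,519.9 × g
ΔRCF = 310,730.9 − 109,519.9 = 201,211

ΔRCF ≈ 201000 × g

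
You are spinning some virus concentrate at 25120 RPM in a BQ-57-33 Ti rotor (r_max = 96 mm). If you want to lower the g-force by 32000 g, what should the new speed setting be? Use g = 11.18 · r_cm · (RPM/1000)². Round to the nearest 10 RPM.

r = 96 mm = 9.6 cm
Current RCF = 11.18 × 9.6 × (25.12)² = 11.18 × 9.6 × 631.0144 ≈ 67,725.5 × g
Target RCF = 67,725.5 − 32,000 = 35,725.5 × g
(N/1000)² = 35,725.5 / 107.328 = 332.8628
N = 1000 × √332.8628 ≈ 18,244.5

≈ 18240 RPM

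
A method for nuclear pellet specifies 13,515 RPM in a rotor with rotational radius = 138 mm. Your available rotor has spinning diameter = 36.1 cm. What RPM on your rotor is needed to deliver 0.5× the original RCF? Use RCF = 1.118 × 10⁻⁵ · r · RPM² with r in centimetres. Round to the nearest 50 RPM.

Original rotor: r = 138 mm = 13.8 cm
RCF_original = 1.118 × 10⁻⁵ × 13.8 × (13515)² = 1.118 × 10⁻⁵ × 13.8 × 182,655,225 ≈ 28,180.8 × g
Target RCF = 0.5 × 28,180.8 ≈ 14,090.4 × g
Your rotor: r = 36.1 / 2 = 18.05 cm
14,090.4 = 1.118 × 10⁻⁵ × 18.05 × N²
N² = 14,090.4 / (20.1799 × 10⁻⁵) = 69,823,934
N ≈ √69,823,934 ≈ 8,356.1

8350 RPM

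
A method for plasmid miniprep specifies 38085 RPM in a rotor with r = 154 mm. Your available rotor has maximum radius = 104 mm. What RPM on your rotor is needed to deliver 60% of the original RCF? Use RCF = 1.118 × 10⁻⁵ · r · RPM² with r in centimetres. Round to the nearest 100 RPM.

Original rotor: r = 154 mm = 15.4 cm
RCF_original = 1.118 × 10⁻⁵ × 15.4 × (38085)² = 1.118 × 10⁻⁵ × 15.4 × 1,450,467,225 ≈ 249,729.8 × g
Target RCF = 0.6 × 249,729.8 ≈ 149,837.9 × g
Your rotor: r = 104 mm = 10.4 cm
149,837.9 = 1.118 × 10⁻⁵ × 10.4 × N²
N² = 149,837.9 / (11.6272 × 10⁻⁵) = 1,288,684,292
N ≈ √1,288,684,292 ≈ 35,898.2

35900 RPM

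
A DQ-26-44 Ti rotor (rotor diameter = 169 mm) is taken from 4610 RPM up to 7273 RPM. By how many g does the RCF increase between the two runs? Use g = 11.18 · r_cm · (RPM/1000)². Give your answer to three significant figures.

2990 g

r = 169 mm / 2 = 84.5 mm = 8.45 cm
RCF₁ = 11.18 × 8.45 × (4.61)² = 11.18 × 8.45 × 21.2521 ≈ 2,007.7 × g
RCF₂ = 11.18 × 8.45 × (7.273)² = 11.18 × 8.45 × 52.896529 ≈ 4,997.2 × g
Increase = 4,997.2 − 2,007.7 = 2,989.5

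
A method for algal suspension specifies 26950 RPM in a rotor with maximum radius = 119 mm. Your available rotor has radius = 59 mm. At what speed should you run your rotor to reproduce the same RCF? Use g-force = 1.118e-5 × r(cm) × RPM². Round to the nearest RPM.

38274 RPM

Original rotor: r = 119 mm = 11.9 cm
RCF_original = 1.118 × 10⁻⁵ × 11.9 × (26950)² = 1.118 × 10⁻⁵ × 11.9 × 726,302,500 ≈ 96,628.7 × g
Your rotor: r = 59 mm = 5.9 cm
96,628.7 = 1.118 × 10⁻⁵ × 5.9 × N²
N² = 96,628.7 / (6.5962 × 10⁻⁵) = 1,464,914,648
N ≈ √1,464,914,648 ≈ 38,274.2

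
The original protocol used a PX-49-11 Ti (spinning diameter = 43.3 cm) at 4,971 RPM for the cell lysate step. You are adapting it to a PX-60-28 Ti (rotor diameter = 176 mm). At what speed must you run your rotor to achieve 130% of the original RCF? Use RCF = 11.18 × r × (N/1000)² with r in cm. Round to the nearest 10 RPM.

≈ 8890 RPM

Original rotor: r = 43.3 / 2 = 21.65 cm
RCF_original = 11.18 × 21.65 × (4.971)² = 11.18 × 21.65 × 24.710841 ≈ 5,981.2 × g
Target RCF = 1.3 × 5,981.2 ≈ 7,775.6 × g
Your rotor: r = 176 mm / 2 = 88 mm = 8.8 cm
7,775.6 = 11.18 × 8.8 × (N/1000)²
(N/1000)² = 7,775.6 / 98.384 = 79.03318
N = 1000 × √79.03318 ≈ 8,890.1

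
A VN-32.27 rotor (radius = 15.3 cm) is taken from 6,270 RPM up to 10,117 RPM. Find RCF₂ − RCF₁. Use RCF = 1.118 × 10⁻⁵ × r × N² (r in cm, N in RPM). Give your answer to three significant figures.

10800 x g

RCF₁ = 1.118 × 10⁻⁵ × 15.3 × (6270)² = 1.118 × 10⁻⁵ × 15.3 × 39,312,900 ≈ 6,724.6 × g
RCF₂ = 1.118 × 10⁻⁵ × 15.3 × (10117)² = 1.118 × 10⁻⁵ × 15.3 × 102,353,689 ≈ 17,508 × g
Increase = 17,508 − 6,724.6 = 10,783.4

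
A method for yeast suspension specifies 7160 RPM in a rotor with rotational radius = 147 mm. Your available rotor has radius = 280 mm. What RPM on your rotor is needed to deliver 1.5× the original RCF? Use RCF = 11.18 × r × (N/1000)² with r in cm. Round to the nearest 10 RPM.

6350 RPM

Original rotor: r = 147 mm = 14.7 cm
RCF = 11.18 × r × (N/1000)²
RCF_original = 11.18 × 14.7 × (7.16)² = 11.18 × 14.7 × 51.2656 ≈ 8,425.3 × g
Target RCF = 1.5 × 8,425.3 ≈ 12,637.9 × g
Your rotor: r = 280 mm = 28.0 cm
12,637.9 = 11.18 × 28 × (N/1000)²
(N/1000)² = 12,637.9 / 313.04 = 40.37152
N = 1000 × √40.37152 ≈ 6,353.9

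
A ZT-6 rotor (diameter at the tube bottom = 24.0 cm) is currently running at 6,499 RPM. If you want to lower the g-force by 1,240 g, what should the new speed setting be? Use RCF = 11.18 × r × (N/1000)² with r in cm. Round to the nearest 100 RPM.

r = 24.0 / 2 = 12 cm
Current RCF = 11.18 × 12 × (6.499)² = 11.18 × 12 × 42.237001 ≈ 5,666.5 × g
Target RCF = 5,666.5 − 1,240 = 4,426.5 × g
(N/1000)² = 4,426.5 / 134.16 = 32.99419
N = 1000 × √32.99419 ≈ 5,744.1

≈ 5700 RPM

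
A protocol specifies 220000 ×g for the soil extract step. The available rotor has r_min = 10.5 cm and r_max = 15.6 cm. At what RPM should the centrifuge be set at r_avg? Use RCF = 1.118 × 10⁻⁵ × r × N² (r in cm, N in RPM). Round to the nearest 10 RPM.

r_avg = (10.5 + 15.6) / 2 = 13.05 cm
RCF = 1.118 × 10⁻⁵ × r × N²
220,000 = 1.118 × 10⁻⁵ × 13.05 × N²
N² = 220,000 / (14.5899 × 10⁻⁵) = 1,507,892,446
N ≈ √1,507,892,446 ≈ 38,831.6

38830 RPM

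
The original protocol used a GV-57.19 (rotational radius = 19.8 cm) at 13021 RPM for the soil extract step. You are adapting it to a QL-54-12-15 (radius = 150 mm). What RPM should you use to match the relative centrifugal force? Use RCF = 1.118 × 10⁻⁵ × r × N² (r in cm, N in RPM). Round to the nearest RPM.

RCF_original = 1.118 × 10⁻⁵ × 19.8 × (13021)² = 1.118 × 10⁻⁵ × 19.8 × 169,546,441 ≈ 37,531.5 × g
Your rotor: r = 150 mm = 15.0 cm
37,531.5 = 1.118 × 10⁻⁵ × 15 × N²
N² = 37,531.5 / (16.77 × 10⁻⁵) = 223,801,431
N ≈ √223,801,431 ≈ 14,960.0

≈ 14960 RPM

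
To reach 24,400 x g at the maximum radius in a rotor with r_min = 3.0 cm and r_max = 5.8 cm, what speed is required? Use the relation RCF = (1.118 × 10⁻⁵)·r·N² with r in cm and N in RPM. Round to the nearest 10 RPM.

N ≈ 19400 RPM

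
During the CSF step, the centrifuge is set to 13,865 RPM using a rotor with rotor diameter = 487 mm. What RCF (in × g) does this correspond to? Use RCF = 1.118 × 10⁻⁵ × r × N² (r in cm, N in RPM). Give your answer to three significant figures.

52300 × g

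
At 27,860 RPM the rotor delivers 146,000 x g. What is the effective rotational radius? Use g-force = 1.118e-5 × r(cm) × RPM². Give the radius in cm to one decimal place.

≈ 16.8 cm

RCF = 1.118 × 10⁻⁵ × r × N²
146000 = 1.118 × 10⁻⁵ × r × (27860)²
r = 146000 / (1.118 × 10⁻⁵ × 776,179,600) = 146000 / 8677.688 ≈ 16.825 cm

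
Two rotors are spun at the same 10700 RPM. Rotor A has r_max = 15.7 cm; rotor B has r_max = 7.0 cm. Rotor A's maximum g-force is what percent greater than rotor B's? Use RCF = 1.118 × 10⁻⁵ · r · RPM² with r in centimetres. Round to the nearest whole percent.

124%

At equal RPM, RCF scales linearly with r: ratio = 15.7 / 7.0 = 2.2429.
So rotor A delivers 124.3% more g-force.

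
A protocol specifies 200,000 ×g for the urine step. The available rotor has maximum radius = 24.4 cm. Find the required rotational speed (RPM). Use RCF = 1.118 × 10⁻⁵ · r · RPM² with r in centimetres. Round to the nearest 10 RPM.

RCF = 1.118 × 10⁻⁵ × r × N²
200,000 = 1.118 × 10⁻⁵ × 24.4 × N²
N² = 200,000 / (27.2792 × 10⁻⁵) = 733,159,330
N ≈ √733,159,330 ≈ 27,076.9

≈ 27080 RPM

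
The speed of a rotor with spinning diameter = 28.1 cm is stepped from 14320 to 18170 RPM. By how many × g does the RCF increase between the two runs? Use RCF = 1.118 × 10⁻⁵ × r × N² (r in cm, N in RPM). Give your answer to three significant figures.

19600 × g

r = 28.1 / 2 = 14.05 cm
RCF₁ = 1.118 × 10⁻⁵ × 14.05 × (14320)² = 1.118 × 10⁻⁵ × 14.05 × 205,062,400 ≈ 32,211 × g
RCF₂ = 1.118 × 10⁻⁵ × 14.05 × (18170)² = 1.118 × 10⁻⁵ × 14.05 × 330,148,900 ≈ 51,859.5 × g
Increase = 51,859.5 − 32,211 = 19,648.5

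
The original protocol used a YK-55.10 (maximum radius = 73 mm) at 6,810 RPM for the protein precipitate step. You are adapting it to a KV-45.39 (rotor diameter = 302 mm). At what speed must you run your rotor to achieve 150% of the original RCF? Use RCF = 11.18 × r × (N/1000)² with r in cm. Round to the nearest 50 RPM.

5800 RPM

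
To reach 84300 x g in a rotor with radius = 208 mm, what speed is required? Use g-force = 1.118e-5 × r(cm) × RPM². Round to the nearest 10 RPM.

19040 RPM

r = 208 mm = 20.8 cm
RCF = 1.118 × 10⁻⁵ × r × N²
84,300 = 1.118 × 10⁻⁵ × 20.8 × N²
N² = 84,300 / (23.2544 × 10⁻⁵) = 362,512,041
N ≈ √362,512,041 ≈ 19,039.7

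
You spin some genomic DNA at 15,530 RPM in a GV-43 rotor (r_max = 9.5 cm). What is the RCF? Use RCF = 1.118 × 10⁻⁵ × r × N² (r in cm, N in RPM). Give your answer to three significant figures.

≈ 25600 × g

RCF = 1.118 × 10⁻⁵ × r × N²
RCF = 1.118 × 10⁻⁵ × 9.5 × (15530)² = 1.118 × 10⁻⁵ × 9.5 × 241,180,900 ≈ 25,615.8 × g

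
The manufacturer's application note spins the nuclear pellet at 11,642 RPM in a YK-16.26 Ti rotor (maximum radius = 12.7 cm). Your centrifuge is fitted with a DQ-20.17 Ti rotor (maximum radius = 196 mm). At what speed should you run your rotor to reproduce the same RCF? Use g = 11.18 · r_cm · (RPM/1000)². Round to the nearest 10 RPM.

≈ 9370 RPM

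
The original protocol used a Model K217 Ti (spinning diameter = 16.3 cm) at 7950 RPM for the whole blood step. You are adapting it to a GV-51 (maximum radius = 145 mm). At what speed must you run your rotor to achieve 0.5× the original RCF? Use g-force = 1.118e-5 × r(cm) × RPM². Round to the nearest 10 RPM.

≈ 4210 RPM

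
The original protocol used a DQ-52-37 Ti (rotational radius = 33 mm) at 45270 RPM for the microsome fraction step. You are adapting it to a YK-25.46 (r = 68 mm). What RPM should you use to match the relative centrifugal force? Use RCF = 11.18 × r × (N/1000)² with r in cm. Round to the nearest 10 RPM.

≈ 31540 RPM

Original rotor: r = 33 mm = 3.3 cm
RCF_original = 11.18 × 3.3 × (45.27)² = 11.18 × 3.3 × 2,049.3729 ≈ 75,609.6 × g
Your rotor: r = 68 mm = 6.8 cm
75,609.6 = 11.18 × 6.8 × (N/1000)²
(N/1000)² = 75,609.6 / 76.024 = 994.5491
N = 1000 × √994.5491 ≈ 31,536.5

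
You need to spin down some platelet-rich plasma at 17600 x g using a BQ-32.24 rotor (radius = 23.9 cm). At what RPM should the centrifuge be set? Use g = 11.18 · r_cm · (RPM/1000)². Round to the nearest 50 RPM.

RCF = 11.18 × r × (N/1000)²
17,600 = 11.18 × 23.9 × (N/1000)²
(N/1000)² = 17,600 / 267.202 = 65.86777
N = 1000 × √65.86777 ≈ 8,115.9

8100 RPM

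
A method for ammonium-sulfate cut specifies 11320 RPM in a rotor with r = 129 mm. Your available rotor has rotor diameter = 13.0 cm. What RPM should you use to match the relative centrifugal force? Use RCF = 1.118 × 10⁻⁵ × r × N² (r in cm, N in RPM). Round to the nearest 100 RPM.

15900 RPM

Original rotor: r = 129 mm = 12.9 cm
RCF_original = 1.118 × 10⁻⁵ × 12.9 × (11320)² = 1.118 × 10⁻⁵ × 12.9 × 128,142,400 ≈ 18,481 × g
Your rotor: r = 13.0 / 2 = 6.5 cm
18,481 = 1.118 × 10⁻⁵ × 6.5 × N²
N² = 18,481 / (7.267 × 10⁻⁵) = 254,314,022
N ≈ √254,314,022 ≈ 15,947.2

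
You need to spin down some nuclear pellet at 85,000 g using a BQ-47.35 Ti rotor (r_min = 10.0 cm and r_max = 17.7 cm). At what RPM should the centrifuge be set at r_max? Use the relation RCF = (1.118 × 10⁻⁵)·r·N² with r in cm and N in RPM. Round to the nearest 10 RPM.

Use r_max = 17.7 cm.
85,000 = 1.118 × 10⁻⁵ × 17.7 × N²
N² = 85,000 / (19.7886 × 10⁻⁵) = 429,540,240
N ≈ √429,540,240 ≈ 20,725.4

20730 RPM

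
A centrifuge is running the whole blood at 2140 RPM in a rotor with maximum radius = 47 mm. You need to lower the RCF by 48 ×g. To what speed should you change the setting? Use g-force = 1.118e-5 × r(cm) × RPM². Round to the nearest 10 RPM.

r = 47 mm = 4.7 cm
Current RCF = 1.118 × 10⁻⁵ × 4.7 × (2140)² = 1.118 × 10⁻⁵ × 4.7 × 4,579,600 ≈ 240.6 × g
Target RCF = 240.6 − 48 = 192.6 × g
N² = 192.6 / (5.2546 × 10⁻⁵) = 3,665,360
N ≈ √3,665,360 ≈ 1,914.5

1910 RPM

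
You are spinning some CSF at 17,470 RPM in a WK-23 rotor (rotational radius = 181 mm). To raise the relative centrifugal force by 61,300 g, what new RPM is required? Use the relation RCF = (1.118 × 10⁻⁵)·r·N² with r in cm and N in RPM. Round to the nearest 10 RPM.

≈ 24660 RPM

r = 181 mm = 18.1 cm
Current RCF = 1.118 × 10⁻⁵ × 18.1 × (17470)² = 1.118 × 10⁻⁵ × 18.1 × 305,200,900 ≈ 61,759.8 × g
Target RCF = 61,759.8 + 61,300 = 123,059.8 × g
N² = 123,059.8 / (20.2358 × 10⁻⁵) = 608,129,157
N ≈ √608,129,157 ≈ 24,660.3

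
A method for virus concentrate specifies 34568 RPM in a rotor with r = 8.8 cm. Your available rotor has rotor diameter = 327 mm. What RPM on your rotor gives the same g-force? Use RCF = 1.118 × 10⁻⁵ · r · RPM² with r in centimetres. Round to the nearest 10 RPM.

25360 RPM

RCF_original = 1.118 × 10⁻⁵ × 8.8 × (34568)² = 1.118 × 10⁻⁵ × 8.8 × 1,194,946,624 ≈ 117,563.6 × g
Your rotor: r = 327 mm / 2 = 163.5 mm = 16.35 cm
117,563.6 = 1.118 × 10⁻⁵ × 16.35 × N²
N² = 117,563.6 / (18.2793 × 10⁻⁵) = 643,151,543
N ≈ √643,151,543 ≈ 25,360.4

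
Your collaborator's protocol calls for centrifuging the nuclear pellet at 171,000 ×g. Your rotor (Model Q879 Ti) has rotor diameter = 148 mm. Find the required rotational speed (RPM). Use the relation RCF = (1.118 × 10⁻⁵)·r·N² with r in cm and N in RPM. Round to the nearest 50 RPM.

r = 148 mm / 2 = 74 mm = 7.4 cm
171,000 = 1.118 × 10⁻⁵ × 7.4 × N²
N² = 171,000 / (8.2732 × 10⁻⁵) = 2,066,914,858
N ≈ √2,066,914,858 ≈ 45,463.3

N ≈ 45450 RPM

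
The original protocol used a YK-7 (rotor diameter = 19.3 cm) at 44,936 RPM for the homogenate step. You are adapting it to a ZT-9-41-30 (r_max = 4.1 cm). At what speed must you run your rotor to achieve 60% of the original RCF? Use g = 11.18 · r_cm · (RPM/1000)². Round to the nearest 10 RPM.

≈ 53400 RPM

Original rotor: r = 19.3 / 2 = 9.65 cm
RCF_original = 11.18 × 9.65 × (44.936)² = 11.18 × 9.65 × 2,019.244096 ≈ 217,850.2 × g
Target RCF = 0.6 × 217,850.2 ≈ 130,710.1 × g
130,710.1 = 11.18 × 4.1 × (N/1000)²
(N/1000)² = 130,710.1 / 45.838 = 2851.566
N = 1000 × √2851.566 ≈ 53,400.1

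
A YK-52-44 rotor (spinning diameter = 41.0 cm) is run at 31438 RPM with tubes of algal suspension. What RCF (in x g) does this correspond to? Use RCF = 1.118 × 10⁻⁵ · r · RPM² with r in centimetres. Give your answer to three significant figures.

≈ 227000 x g

r = 41.0 / 2 = 20.5 cm
RCF = 1.118 × 10⁻⁵ × 20.5 × (31438)² = 1.118 × 10⁻⁵ × 20.5 × 988,347,844 ≈ 226,519.4 × g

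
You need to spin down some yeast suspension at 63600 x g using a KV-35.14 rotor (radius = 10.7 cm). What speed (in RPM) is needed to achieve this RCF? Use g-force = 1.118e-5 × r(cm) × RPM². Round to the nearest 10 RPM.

RCF = 1.118 × 10⁻⁵ × r × N²
63,600 = 1.118 × 10⁻⁵ × 10.7 × N²
N² = 63,600 / (11.9626 × 10⁻⁵) = 531,656,998
N ≈ √531,656,998 ≈ 23,057.7

≈ 23060 RPM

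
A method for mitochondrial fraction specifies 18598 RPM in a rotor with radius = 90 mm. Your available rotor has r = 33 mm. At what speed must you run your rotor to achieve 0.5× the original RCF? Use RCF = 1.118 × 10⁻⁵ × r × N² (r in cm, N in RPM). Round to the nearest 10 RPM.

Original rotor: r = 90 mm = 9.0 cm
RCF_original = 1.118 × 10⁻⁵ × 9 × (18598)² = 1.118 × 10⁻⁵ × 9 × 345,885,604 ≈ 34,803 × g
Target RCF = 0.5 × 34,803 ≈ 17,401.5 × g
Your rotor: r = 33 mm = 3.3 cm
17,401.5 = 1.118 × 10⁻⁵ × 3.3 × N²
N² = 17,401.5 / (3.6894 × 10⁻⁵) = 471,662,059
N ≈ √471,662,059 ≈ 21,717.8

21720 RPM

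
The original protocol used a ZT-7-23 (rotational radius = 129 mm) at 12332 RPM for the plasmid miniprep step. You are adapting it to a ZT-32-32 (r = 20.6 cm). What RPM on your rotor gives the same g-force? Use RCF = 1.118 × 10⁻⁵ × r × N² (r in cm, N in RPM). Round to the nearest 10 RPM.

Original rotor: r = 129 mm = 12.9 cm
RCF_original = 1.118 × 10⁻⁵ × 12.9 × (12332)² = 1.118 × 10⁻⁵ × 12.9 × 152,078,224 ≈ 21,933 × g
21,933 = 1.118 × 10⁻⁵ × 20.6 × N²
N² = 21,933 / (23.0308 × 10⁻⁵) = 95,233,340
N ≈ √95,233,340 ≈ 9,758.8

≈ 9760 RPM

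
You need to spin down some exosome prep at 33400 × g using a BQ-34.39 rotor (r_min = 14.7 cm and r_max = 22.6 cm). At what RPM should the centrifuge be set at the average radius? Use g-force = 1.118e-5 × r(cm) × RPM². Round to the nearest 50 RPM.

r_avg = (14.7 + 22.6) / 2 = 18.65 cm
RCF = 1.118 × 10⁻⁵ × r × N²
33,400 = 1.118 × 10⁻⁵ × 18.65 × N²
N² = 33,400 / (20.8507 × 10⁻⁵) = 160,186,469
N ≈ √160,186,469 ≈ 12,656.5

12650 RPM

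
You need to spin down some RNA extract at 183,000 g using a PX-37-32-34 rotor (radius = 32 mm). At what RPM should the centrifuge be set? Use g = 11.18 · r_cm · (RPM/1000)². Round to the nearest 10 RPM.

r = 32 mm = 3.2 cm
183,000 = 11.18 × 3.2 × (N/1000)²
(N/1000)² = 183,000 / 35.776 = 5115.161
N = 1000 × √5115.161 ≈ 71,520.4

N ≈ 71520 RPM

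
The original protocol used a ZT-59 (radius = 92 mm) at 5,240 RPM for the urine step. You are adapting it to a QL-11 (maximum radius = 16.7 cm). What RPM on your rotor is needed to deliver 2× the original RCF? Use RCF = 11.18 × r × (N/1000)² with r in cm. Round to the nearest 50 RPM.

≈ 5500 RPM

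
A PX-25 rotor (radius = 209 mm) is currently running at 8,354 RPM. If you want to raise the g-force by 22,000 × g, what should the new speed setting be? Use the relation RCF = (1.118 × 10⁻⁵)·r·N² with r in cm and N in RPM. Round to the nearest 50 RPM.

≈ 12800 RPM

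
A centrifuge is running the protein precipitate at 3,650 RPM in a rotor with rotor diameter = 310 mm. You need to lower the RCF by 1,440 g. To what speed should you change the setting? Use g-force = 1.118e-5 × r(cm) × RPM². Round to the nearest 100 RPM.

N₂ ≈ 2200 RPM

r = 310 mm / 2 = 155 mm = 15.5 cm
Current RCF = 1.118 × 10⁻⁵ × 15.5 × (3650)² = 1.118 × 10⁻⁵ × 15.5 × 13,322,500 ≈ 2,308.7 × g
Target RCF = 2,308.7 − 1,440 = 868.7 × g
N² = 868.7 / (17.329 × 10⁻⁵) = 5,012,984
N ≈ √5,012,984 ≈ 2,239.0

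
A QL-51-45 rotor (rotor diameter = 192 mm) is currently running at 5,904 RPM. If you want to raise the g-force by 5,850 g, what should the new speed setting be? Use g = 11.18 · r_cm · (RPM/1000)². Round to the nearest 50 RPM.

9450 RPM

r = 192 mm / 2 = 96 mm = 9.6 cm
Current RCF = 11.18 × 9.6 × (5.904)² = 11.18 × 9.6 × 34.857216 ≈ 3,741.2 × g
Target RCF = 3,741.2 + 5,850 = 9,591.2 × g
(N/1000)² = 9,591.2 / 107.328 = 89.36345
N = 1000 × √89.36345 ≈ 9,453.2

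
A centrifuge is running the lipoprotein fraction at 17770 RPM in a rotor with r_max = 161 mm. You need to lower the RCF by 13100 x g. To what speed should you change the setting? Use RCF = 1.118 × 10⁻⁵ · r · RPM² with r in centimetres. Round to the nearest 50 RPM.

N₂ ≈ 15600 RPM

r = 161 mm = 16.1 cm
Current RCF = 1.118 × 10⁻⁵ × 16.1 × (17770)² = 1.118 × 10⁻⁵ × 16.1 × 315,772,900 ≈ 56,838.5 × g
Target RCF = 56,838.5 − 13,100 = 43,738.5 × g
N² = 43,738.5 / (17.9998 × 10⁻⁵) = 242,994,367
N ≈ √242,994,367 ≈ 15,588.3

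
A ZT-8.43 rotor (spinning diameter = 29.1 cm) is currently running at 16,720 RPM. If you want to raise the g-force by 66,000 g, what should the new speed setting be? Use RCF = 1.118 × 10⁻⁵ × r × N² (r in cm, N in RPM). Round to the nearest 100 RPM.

26200 RPM

r = 29.1 / 2 = 14.55 cm
Current RCF = 1.118 × 10⁻⁵ × 14.55 × (16720)² = 1.118 × 10⁻⁵ × 14.55 × 279,558,400 ≈ 45,475.5 × g
Target RCF = 45,475.5 + 66,000 = 111,475.5 × g
N² = 111,475.5 / (16.2669 × 10⁻⁵) = 685,290,375
N ≈ √685,290,375 ≈ 26,178.1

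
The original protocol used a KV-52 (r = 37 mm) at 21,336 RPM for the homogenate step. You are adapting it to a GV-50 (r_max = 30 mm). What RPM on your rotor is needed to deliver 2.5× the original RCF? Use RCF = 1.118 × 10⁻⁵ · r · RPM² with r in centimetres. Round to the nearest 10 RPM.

≈ 37460 RPM

Original rotor: r = 37 mm = 3.7 cm
RCF = 1.118 × 10⁻⁵ × r × N²
RCF_original = 1.118 × 10⁻⁵ × 3.7 × (21336)² = 1.118 × 10⁻⁵ × 3.7 × 455,224,896 ≈ 18,830.8 × g
Target RCF = 2.5 × 18,830.8 ≈ 47,077 × g
Your rotor: r = 30 mm = 3.0 cm
47,077 = 1.118 × 10⁻⁵ × 3 × N²
N² = 47,077 / (3.354 × 10⁻⁵) = 1,403,607,633
N ≈ √1,403,607,633 ≈ 37,464.8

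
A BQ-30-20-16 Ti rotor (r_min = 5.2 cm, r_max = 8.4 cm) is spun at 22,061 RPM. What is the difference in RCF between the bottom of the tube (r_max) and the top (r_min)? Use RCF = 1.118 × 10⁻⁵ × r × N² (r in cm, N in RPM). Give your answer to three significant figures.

RCF_max = 1.118 × 10⁻⁵ × 8.4 × (22061)² = 1.118 × 10⁻⁵ × 8.4 × 486,687,721 ≈ 45,705.8 × g
RCF_min = 1.118 × 10⁻⁵ × 5.2 × (22061)² = 1.118 × 10⁻⁵ × 5.2 × 486,687,721 ≈ 28,294.1 × g
ΔRCF = 45,705.8 − 28,294.1 = 17,411.7

17400 g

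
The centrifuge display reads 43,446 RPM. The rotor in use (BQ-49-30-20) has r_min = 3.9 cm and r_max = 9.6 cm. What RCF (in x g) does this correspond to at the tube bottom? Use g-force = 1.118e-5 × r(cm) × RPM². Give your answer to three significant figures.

203000 x g

Use r_max = 9.6 cm.
RCF = 1.118 × 10⁻⁵ × r × N²
RCF = 1.118 × 10⁻⁵ × 9.6 × (43446)² = 1.118 × 10⁻⁵ × 9.6 × 1,887,554,916 ≈ 202,587.5 × g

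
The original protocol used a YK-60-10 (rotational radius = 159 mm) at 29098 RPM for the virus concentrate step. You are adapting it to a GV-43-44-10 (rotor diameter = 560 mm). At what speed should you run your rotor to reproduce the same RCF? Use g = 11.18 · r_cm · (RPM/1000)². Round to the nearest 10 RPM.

≈ 21930 RPM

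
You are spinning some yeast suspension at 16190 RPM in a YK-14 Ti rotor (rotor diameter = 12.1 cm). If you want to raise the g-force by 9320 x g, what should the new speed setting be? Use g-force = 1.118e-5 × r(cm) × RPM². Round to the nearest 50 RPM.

r = 12.1 / 2 = 6.05 cm
Current RCF = 1.118 × 10⁻⁵ × 6.05 × (16190)² = 1.118 × 10⁻⁵ × 6.05 × 262,116,100 ≈ 17,729.3 × g
Target RCF = 17,729.3 + 9,320 = 27,049.3 × g
N² = 27,049.3 / (6.7639 × 10⁻⁵) = 399,906,858
N ≈ √399,906,858 ≈ 19,997.7

N₂ ≈ 20000 RPM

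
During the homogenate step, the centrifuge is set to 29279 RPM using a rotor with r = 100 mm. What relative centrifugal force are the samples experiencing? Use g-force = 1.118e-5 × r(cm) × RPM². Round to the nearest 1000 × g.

96000 x g

r = 100 mm = 10.0 cm
RCF = 1.118 × 10⁻⁵ × 10 × (29279)² = 1.118 × 10⁻⁵ × 10 × 857,259,841 ≈ 95,841.7 × g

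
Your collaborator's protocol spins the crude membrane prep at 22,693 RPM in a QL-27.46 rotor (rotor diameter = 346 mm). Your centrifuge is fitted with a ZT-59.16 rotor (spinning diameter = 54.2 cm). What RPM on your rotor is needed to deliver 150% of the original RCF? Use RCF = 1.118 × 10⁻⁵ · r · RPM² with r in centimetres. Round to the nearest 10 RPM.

22210 RPM

Original rotor: r = 346 mm / 2 = 173 mm = 17.3 cm
RCF_original = 1.118 × 10⁻⁵ × 17.3 × (22693)² = 1.118 × 10⁻⁵ × 17.3 × 514,972,249 ≈ 99,602.8 × g
Target RCF = 1.5 × 99,602.8 ≈ 149,404.2 × g
Your rotor: r = 54.2 / 2 = 27.1 cm
149,404.2 = 1.118 × 10⁻⁵ × 27.1 × N²
N² = 149,404.2 / (30.2978 × 10⁻⁵) = 493,118,972
N ≈ √493,118,972 ≈ 22,206.3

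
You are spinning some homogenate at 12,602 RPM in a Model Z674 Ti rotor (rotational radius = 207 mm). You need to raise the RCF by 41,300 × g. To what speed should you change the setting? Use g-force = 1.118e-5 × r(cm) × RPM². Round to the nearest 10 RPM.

18360 RPM

r = 207 mm = 20.7 cm
Current RCF = 1.118 × 10⁻⁵ × 20.7 × (12602)² = 1.118 × 10⁻⁵ × 20.7 × 158,810,404 ≈ 36,752.9 × g
Target RCF = 36,752.9 + 41,300 = 78,052.9 × g
N² = 78,052.9 / (23.1426 × 10⁻⁵) = 337,269,365
N ≈ √337,269,365 ≈ 18,364.9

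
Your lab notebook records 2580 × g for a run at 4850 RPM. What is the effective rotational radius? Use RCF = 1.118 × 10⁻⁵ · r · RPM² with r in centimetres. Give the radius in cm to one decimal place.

2580 = 1.118 × 10⁻⁵ × r × (4850)²
r = 2580 / (1.118 × 10⁻⁵ × 23,522,500) = 2580 / 262.9816 ≈ 9.811 cm

9.8 cm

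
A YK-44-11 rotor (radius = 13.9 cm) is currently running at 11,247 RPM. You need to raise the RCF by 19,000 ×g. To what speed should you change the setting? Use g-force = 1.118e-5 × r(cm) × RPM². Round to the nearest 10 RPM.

≈ 15770 RPM

Current RCF = 1.118 × 10⁻⁵ × 13.9 × (11247)² = 1.118 × 10⁻⁵ × 13.9 × 126,495,009 ≈ 19,657.6 × g
Target RCF = 19,657.6 + 19,000 = 38,657.6 × g
N² = 38,657.6 / (15.5402 × 10⁻⁵) = 248,758,703
N ≈ √248,758,703 ≈ 15,772.1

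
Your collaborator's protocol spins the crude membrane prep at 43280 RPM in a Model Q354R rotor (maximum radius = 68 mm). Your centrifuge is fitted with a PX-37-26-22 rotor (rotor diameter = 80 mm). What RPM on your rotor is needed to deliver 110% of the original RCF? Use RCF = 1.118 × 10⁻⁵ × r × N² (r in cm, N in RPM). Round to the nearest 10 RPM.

≈ 59180 RPM

Original rotor: r = 68 mm = 6.8 cm
RCF = 1.118 × 10⁻⁵ × r × N²
RCF_original = 1.118 × 10⁻⁵ × 6.8 × (43280)² = 1.118 × 10⁻⁵ × 6.8 × 1,873,158,400 ≈ 142,405 × g
Target RCF = 1.1 × 142,405 ≈ 156,645.5 × g
Your rotor: r = 80 mm / 2 = 40 mm = 4 cm
156,645.5 = 1.118 × 10⁻⁵ × 4 × N²
N² = 156,645.5 / (4.472 × 10⁻⁵) = 3,502,806,351
N ≈ √3,502,806,351 ≈ 59,184.5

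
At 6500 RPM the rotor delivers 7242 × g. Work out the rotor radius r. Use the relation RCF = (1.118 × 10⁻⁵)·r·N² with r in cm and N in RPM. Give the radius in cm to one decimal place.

7242 = 1.118 × 10⁻⁵ × r × (6500)²
r = 7242 / (1.118 × 10⁻⁵ × 42,250,000) = 7242 / 472.355 ≈ 15.332 cm

≈ 15.3 cm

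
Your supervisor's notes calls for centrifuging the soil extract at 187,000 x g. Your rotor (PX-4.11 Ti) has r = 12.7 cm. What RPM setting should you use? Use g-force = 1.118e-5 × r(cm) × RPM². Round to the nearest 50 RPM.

36300 RPM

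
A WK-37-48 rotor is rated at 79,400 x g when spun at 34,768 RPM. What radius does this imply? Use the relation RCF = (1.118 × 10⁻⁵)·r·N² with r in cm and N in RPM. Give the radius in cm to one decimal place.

79400 = 1.118 × 10⁻⁵ × r × (34768)²
r = 79400 / (1.118 × 10⁻⁵ × 1,208,813,824) = 79400 / 13514.54 ≈ 5.875 cm

5.9 cm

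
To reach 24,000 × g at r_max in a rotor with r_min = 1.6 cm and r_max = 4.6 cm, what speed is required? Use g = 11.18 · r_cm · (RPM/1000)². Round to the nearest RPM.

Use r_max = 4.6 cm.
RCF = 11.18 × r × (N/1000)²
24,000 = 11.18 × 4.6 × (N/1000)²
(N/1000)² = 24,000 / 51.428 = 466.6719
N = 1000 × √466.6719 ≈ 21,602.6

21603 RPM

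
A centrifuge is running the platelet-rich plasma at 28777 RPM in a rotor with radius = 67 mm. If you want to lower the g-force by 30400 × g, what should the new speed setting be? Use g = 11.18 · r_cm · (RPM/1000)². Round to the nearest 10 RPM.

≈ 20550 RPM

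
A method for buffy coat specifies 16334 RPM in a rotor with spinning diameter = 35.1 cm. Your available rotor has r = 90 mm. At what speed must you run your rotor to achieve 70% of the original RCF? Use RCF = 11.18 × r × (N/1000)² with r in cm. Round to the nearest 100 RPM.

Original rotor: r = 35.1 / 2 = 17.55 cm
RCF_original = 11.18 × 17.55 × (16.334)² = 11.18 × 17.55 × 266.799556 ≈ 52,348.5 × g
Target RCF = 0.7 × 52,348.5 ≈ 36,643.9 × g
Your rotor: r = 90 mm = 9.0 cm
36,643.9 = 11.18 × 9 × (N/1000)²
(N/1000)² = 36,643.9 / 100.62 = 364.1811
N = 1000 × √364.1811 ≈ 19,083.5

19100 RPM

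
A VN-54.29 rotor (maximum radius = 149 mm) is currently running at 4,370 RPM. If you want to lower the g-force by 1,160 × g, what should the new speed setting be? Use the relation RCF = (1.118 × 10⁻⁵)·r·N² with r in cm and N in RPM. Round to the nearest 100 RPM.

N₂ ≈ 3500 RPM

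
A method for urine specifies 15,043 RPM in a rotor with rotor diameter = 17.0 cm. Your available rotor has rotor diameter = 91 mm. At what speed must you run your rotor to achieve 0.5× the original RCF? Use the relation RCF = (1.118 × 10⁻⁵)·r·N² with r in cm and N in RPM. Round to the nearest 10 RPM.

≈ 14540 RPM

Original rotor: r = 17.0 / 2 = 8.5 cm
RCF_original = 1.118 × 10⁻⁵ × 8.5 × (15043)² = 1.118 × 10⁻⁵ × 8.5 × 226,291,849 ≈ 21,504.5 × g
Target RCF = 0.5 × 21,504.5 ≈ 10,752.2 × g
Your rotor: r = 91 mm / 2 = 45.5 mm = 4.55 cm
10,752.2 = 1.118 × 10⁻⁵ × 4.55 × N²
N² = 10,752.2 / (5.0869 × 10⁻⁵) = 211,370,383
N ≈ √211,370,383 ≈ 14,538.6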